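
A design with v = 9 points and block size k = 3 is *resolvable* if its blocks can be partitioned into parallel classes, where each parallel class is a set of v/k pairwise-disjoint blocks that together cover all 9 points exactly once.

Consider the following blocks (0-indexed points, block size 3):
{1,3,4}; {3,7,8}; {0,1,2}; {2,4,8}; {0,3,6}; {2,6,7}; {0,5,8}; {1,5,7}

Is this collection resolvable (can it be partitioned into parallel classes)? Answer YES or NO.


v = 9, block size k = 3, number of blocks = 8.
For resolvability, blocks must partition into parallel classes of size v/k = 3.
Total blocks must therefore be a multiple of 3: 8 = 3·2 + 2 ⇒ not divisible ✗.
Resolvable? NO.

NO


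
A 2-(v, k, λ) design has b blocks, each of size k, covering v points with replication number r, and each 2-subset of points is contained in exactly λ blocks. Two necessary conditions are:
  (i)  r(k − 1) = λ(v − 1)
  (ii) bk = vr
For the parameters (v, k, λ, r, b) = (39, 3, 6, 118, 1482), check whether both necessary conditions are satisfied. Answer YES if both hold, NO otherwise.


Condition (i): r(k − 1) = 118·2 = 236; λ(v − 1) = 6·38 = 228. Match? NO.
Condition (ii): bk = 1482·3 = 4446; vr = 39·118 = 4602. Match? NO.
Both conditions hold? NO.

NO


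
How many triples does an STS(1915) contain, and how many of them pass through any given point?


An STS(v) is a 2-(v, 3, 1) BIBD: block size k = 3, λ = 1.
Replication: r(k − 1) = λ(v − 1) ⇒ r·2 = 1915 − 1 = 1914 ⇒ r = 957.
Block count: b = v(v − 1)/6 = 1915·1914/6 = 3665310/6 = 610885.
(Check via bk = vr: 610885·3 = 1832655 = 1915·957 = 1832655 ✓.)

r = 957, b = 610885.


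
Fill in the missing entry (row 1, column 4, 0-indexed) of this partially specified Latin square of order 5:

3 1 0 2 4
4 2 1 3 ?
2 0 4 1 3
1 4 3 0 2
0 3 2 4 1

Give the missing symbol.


Row 1 contains symbols [1, 2, 3, 4] — missing [0].
Column 4 contains symbols [1, 2, 3, 4] — missing [0].
The missing symbol must appear in both missing sets; intersection = [0].
Therefore the hidden value is 0.

Missing value = 0.


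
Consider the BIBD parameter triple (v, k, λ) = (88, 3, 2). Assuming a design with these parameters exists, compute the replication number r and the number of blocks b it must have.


Any 2-(v, k, λ) BIBD satisfies two necessary conditions:
  (i)  Each point sits in r blocks, and counting incidences through any fixed point gives r(k − 1) = λ(v − 1), so r = λ(v − 1)/(k − 1).
  (ii) Total incidences bk = vr, so b = vr/k.
Step 1: r = λ(v − 1)/(k − 1) = 2·(88 − 1)/(3 − 1) = 2·87/2 = 174/2 = 87.
Step 2: b = vr/k = 88·87/3 = 7656/3 = 2552.
Check integrality: r = 87 ∈ Z ✓, b = 2552 ∈ Z ✓.
(These identities are necessary conditions: they determine r and b for any design with these parameters, but do not by themselves prove that one exists.)

r = 87, b = 2552.


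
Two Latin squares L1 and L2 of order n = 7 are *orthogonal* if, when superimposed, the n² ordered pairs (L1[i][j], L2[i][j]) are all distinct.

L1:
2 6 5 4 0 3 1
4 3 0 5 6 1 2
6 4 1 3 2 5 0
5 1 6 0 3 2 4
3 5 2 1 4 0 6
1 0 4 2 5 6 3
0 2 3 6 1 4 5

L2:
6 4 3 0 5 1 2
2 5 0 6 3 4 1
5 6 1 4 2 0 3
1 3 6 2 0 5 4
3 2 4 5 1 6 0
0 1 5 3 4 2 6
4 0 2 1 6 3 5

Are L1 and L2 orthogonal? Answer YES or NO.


Form the n² = 49 superimposed pairs (L1[i][j], L2[i][j]), row by row (rows and columns indexed from 0):
row 0: (2,6) (6,4) (5,3) (4,0) (0,5) (3,1) (1,2)
row 1: (4,2) (3,5) (0,0) (5,6) (6,3) (1,4) (2,1)
row 2: (6,5) (4,6) (1,1) (3,4) (2,2) (5,0) (0,3)
row 3: (5,1) (1,3) (6,6) (0,2) (3,0) (2,5) (4,4)
row 4: (3,3) (5,2) (2,4) (1,5) (4,1) (0,6) (6,0)
row 5: (1,0) (0,1) (4,5) (2,3) (5,4) (6,2) (3,6)
row 6: (0,4) (2,0) (3,2) (6,1) (1,6) (4,3) (5,5)
Orthogonality requires all 49 pairs distinct.
Check by first coordinate: for each symbol s of L1, list the L2 entries in the n cells where L1 = s; they must all differ.
  L1 = 0: L2 entries (in reading order) 5, 0, 3, 2, 6, 1, 4 — all 7 distinct ✓
  L1 = 1: L2 entries (in reading order) 2, 4, 1, 3, 5, 0, 6 — all 7 distinct ✓
  L1 = 2: L2 entries (in reading order) 6, 1, 2, 5, 4, 3, 0 — all 7 distinct ✓
  L1 = 3: L2 entries (in reading order) 1, 5, 4, 0, 3, 6, 2 — all 7 distinct ✓
  L1 = 4: L2 entries (in reading order) 0, 2, 6, 4, 1, 5, 3 — all 7 distinct ✓
  L1 = 5: L2 entries (in reading order) 3, 6, 0, 1, 2, 4, 5 — all 7 distinct ✓
  L1 = 6: L2 entries (in reading order) 4, 3, 5, 6, 0, 2, 1 — all 7 distinct ✓
Every symbol of L1 meets every symbol of L2 exactly once, so all 49 pairs are distinct (49 of 49).
Conclusion: YES.

YES


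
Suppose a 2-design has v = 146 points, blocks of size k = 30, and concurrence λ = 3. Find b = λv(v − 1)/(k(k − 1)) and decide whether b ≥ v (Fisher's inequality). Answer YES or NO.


b = λv(v − 1)/(k(k − 1)) = 3·146·145/(30·29) = 63510/870 = 73.
Compare with v = 146: b < v, so Fisher's inequality fails.

NO


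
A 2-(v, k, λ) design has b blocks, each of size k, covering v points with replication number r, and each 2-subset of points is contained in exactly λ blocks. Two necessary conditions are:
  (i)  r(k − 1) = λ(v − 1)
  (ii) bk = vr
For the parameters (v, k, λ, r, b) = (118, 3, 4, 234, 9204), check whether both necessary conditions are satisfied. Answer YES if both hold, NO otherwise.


Condition (i): r(k − 1) = 234·2 = 468; λ(v − 1) = 4·117 = 468. Match? YES.
Condition (ii): bk = 9204·3 = 27612; vr = 118·234 = 27612. Match? YES.
Both conditions hold? YES.

YES


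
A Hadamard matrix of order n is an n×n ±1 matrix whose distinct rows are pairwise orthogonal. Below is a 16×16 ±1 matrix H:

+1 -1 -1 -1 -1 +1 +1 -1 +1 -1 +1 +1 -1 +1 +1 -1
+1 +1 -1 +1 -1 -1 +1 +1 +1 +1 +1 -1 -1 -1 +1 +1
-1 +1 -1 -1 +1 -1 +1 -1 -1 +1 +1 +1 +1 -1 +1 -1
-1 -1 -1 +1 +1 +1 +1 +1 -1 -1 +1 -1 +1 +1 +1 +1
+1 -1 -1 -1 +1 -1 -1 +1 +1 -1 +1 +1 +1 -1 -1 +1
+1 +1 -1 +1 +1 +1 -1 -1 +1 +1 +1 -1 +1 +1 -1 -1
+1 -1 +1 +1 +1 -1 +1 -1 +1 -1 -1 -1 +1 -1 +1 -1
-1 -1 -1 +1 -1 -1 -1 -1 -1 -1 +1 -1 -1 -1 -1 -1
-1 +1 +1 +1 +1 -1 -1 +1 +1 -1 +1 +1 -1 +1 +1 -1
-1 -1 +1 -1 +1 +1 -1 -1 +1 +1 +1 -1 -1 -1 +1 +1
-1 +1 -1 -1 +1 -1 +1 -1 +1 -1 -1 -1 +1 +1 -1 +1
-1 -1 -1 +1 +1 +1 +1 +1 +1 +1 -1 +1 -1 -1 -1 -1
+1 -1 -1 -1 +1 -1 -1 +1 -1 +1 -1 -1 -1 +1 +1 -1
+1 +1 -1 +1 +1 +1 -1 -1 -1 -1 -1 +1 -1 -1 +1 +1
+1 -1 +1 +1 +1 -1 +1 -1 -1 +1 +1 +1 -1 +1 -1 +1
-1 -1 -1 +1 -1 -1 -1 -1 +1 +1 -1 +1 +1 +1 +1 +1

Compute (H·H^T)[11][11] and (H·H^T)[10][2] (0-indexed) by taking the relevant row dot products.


Row 2 of H: [-1, 1, -1, -1, 1, -1, 1, -1, -1, 1, 1, 1, 1, -1, 1, -1].
Row 10 of H: [-1, 1, -1, -1, 1, -1, 1, -1, 1, -1, -1, -1, 1, 1, -1, 1].
Row 11 of H: [-1, -1, -1, 1, 1, 1, 1, 1, 1, 1, -1, 1, -1, -1, -1, -1].
(H·H^T)[11][11] = Σ_j H[11][j]·H[11][j] = (-1)² + (-1)² + (-1)² + (1)² + (1)² + (1)² + (1)² + (1)² + (1)² + (1)² + (-1)² + (1)² + (-1)² + (-1)² + (-1)² + (-1)² = 1 + 1 + 1 + 1 + 1 + 1 + 1 + 1 + 1 + 1 + 1 + 1 + 1 + 1 + 1 + 1 = 16.
(H·H^T)[10][2] = Σ_j H[10][j]·H[2][j] = (-1)·(-1) + (1)·(1) + (-1)·(-1) + (-1)·(-1) + (1)·(1) + (-1)·(-1) + (1)·(1) + (-1)·(-1) + (1)·(-1) + (-1)·(1) + (-1)·(1) + (-1)·(1) + (1)·(1) + (1)·(-1) + (-1)·(1) + (1)·(-1) = 1 + 1 + 1 + 1 + 1 + 1 + 1 + 1 + -1 + -1 + -1 + -1 + 1 + -1 + -1 + -1 = 2.
Rows 10 and 2 are not orthogonal (dot product = 2 ≠ 0), so H is not a Hadamard matrix.

(11,11) entry = 16; (10,2) entry = 2.


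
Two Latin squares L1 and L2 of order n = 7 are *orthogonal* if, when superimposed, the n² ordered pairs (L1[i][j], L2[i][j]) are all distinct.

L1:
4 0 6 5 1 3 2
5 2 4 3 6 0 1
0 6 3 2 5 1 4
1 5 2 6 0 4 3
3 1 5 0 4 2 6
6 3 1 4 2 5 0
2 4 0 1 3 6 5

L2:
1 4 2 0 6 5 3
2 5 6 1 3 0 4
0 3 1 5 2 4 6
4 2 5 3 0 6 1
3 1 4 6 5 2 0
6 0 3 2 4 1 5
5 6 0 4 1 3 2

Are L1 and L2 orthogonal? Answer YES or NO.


Form the n² = 49 superimposed pairs (L1[i][j], L2[i][j]), row by row (rows and columns indexed from 0):
row 0: (4,1) (0,4) (6,2) (5,0) (1,6) (3,5) (2,3)
row 1: (5,2) (2,5) (4,6) (3,1) (6,3) (0,0) (1,4)
row 2: (0,0) (6,3) (3,1) (2,5) (5,2) (1,4) (4,6)
row 3: (1,4) (5,2) (2,5) (6,3) (0,0) (4,6) (3,1)
row 4: (3,3) (1,1) (5,4) (0,6) (4,5) (2,2) (6,0)
row 5: (6,6) (3,0) (1,3) (4,2) (2,4) (5,1) (0,5)
row 6: (2,5) (4,6) (0,0) (1,4) (3,1) (6,3) (5,2)
Orthogonality requires all 49 pairs distinct.
But the pair (0,0) repeats: cell (1,5) has L1 = 0, L2 = 0, and cell (2,0) has L1 = 0, L2 = 0.
A repeated pair means some other pair never occurs (only 28 distinct pairs out of 49), so the squares are not orthogonal.
Conclusion: NO.

NO


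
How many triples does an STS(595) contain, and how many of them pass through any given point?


An STS(v) is a 2-(v, 3, 1) BIBD: block size k = 3, λ = 1.
Replication: r(k − 1) = λ(v − 1) ⇒ r·2 = 595 − 1 = 594 ⇒ r = 297.
Block count: bk = vr ⇒ b·3 = 595·297 = 176715 ⇒ b = 58905.
(Check via b = v(v − 1)/6 = 595·594/6 = 353430/6 = 58905.)

r = 297, b = 58905.


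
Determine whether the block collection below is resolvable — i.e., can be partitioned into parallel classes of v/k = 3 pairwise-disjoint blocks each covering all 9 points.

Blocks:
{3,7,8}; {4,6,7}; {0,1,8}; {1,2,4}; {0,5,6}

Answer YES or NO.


v = 9, block size k = 3, number of blocks = 5.
For resolvability, blocks must partition into parallel classes of size v/k = 3.
Total blocks must therefore be a multiple of 3: 5 = 3·1 + 2 ⇒ not divisible ✗.
Resolvable? NO.

NO


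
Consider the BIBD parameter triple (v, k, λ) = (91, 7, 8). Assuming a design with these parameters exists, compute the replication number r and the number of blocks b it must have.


Any 2-(v, k, λ) BIBD satisfies two necessary conditions:
  (i)  Each point sits in r blocks, and counting incidences through any fixed point gives r(k − 1) = λ(v − 1), so r = λ(v − 1)/(k − 1).
  (ii) Total incidences bk = vr, so b = vr/k.
Step 1: r = λ(v − 1)/(k − 1) = 8·(91 − 1)/(7 − 1) = 8·90/6 = 720/6 = 120.
Step 2: b = vr/k = 91·120/7 = 10920/7 = 1560.
Check integrality: r = 120 ∈ Z ✓, b = 1560 ∈ Z ✓.
(These identities are necessary conditions: they determine r and b for any design with these parameters, but do not by themselves prove that one exists.)

r = 120, b = 1560.


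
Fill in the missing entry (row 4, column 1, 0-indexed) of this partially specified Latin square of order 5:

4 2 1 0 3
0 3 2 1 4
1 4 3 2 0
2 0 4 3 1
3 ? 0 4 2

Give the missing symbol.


Row 4 contains symbols [0, 2, 3, 4] — missing [1].
Column 1 contains symbols [0, 2, 3, 4] — missing [1].
The missing symbol must appear in both missing sets; intersection = [1].
Therefore the hidden value is 1.

Missing value = 1.


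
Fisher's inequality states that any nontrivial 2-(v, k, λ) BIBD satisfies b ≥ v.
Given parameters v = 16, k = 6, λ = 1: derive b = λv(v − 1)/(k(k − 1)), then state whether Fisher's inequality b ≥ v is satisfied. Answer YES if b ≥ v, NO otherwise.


b = λv(v − 1)/(k(k − 1)) = 1·16·15/(6·5) = 240/30 = 8.
Compare with v = 16: b < v, so Fisher's inequality fails.

NO


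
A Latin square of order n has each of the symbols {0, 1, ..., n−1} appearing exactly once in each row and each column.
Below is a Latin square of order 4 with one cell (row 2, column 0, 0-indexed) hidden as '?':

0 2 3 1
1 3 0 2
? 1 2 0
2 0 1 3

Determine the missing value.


Row 2 contains symbols [0, 1, 2] — missing [3].
Column 0 contains symbols [0, 1, 2] — missing [3].
The missing symbol must appear in both missing sets; intersection = [3].
Therefore the hidden value is 3.

Missing value = 3.


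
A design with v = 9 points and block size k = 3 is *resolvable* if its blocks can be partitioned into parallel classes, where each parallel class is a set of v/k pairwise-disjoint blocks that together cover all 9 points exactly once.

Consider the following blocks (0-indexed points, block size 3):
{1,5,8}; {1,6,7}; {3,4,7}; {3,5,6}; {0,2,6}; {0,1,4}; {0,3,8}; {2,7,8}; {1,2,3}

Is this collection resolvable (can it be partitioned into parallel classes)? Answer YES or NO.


v = 9, block size k = 3, number of blocks = 9.
For resolvability, blocks must partition into parallel classes of size v/k = 3.
Total blocks must therefore be a multiple of 3: 9 = 3·3 + 0 ⇒ divisible ✓.
Consider block {1,6,7}. The only other block(s) in the collection disjoint from it are {0,3,8} — just 1 block(s). Any parallel class containing {1,6,7} would need 2 other blocks each disjoint from it, so no parallel class of size 3 can contain {1,6,7}.
Since every block must belong to some parallel class in a resolution, the collection cannot be partitioned into parallel classes.
Resolvable? NO.

NO


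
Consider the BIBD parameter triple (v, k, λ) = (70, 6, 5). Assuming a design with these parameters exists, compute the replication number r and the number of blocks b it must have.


Any 2-(v, k, λ) BIBD satisfies two necessary conditions:
  (i)  Each point sits in r blocks, and counting incidences through any fixed point gives r(k − 1) = λ(v − 1), so r = λ(v − 1)/(k − 1).
  (ii) Total incidences bk = vr, so b = vr/k.
Step 1: r = λ(v − 1)/(k − 1) = 5·(70 − 1)/(6 − 1) = 5·69/5 = 345/5 = 69.
Step 2: b = vr/k = 70·69/6 = 4830/6 = 805.
Check integrality: r = 69 ∈ Z ✓, b = 805 ∈ Z ✓.
(These identities are necessary conditions: they determine r and b for any design with these parameters, but do not by themselves prove that one exists.)

r = 69, b = 805.


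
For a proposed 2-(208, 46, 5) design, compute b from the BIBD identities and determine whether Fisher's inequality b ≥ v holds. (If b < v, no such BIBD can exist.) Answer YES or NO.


b = λv(v − 1)/(k(k − 1)) = 5·208·207/(46·45) = 215280/2070 = 104.
Compare with v = 208: b < v, so Fisher's inequality fails.

NO


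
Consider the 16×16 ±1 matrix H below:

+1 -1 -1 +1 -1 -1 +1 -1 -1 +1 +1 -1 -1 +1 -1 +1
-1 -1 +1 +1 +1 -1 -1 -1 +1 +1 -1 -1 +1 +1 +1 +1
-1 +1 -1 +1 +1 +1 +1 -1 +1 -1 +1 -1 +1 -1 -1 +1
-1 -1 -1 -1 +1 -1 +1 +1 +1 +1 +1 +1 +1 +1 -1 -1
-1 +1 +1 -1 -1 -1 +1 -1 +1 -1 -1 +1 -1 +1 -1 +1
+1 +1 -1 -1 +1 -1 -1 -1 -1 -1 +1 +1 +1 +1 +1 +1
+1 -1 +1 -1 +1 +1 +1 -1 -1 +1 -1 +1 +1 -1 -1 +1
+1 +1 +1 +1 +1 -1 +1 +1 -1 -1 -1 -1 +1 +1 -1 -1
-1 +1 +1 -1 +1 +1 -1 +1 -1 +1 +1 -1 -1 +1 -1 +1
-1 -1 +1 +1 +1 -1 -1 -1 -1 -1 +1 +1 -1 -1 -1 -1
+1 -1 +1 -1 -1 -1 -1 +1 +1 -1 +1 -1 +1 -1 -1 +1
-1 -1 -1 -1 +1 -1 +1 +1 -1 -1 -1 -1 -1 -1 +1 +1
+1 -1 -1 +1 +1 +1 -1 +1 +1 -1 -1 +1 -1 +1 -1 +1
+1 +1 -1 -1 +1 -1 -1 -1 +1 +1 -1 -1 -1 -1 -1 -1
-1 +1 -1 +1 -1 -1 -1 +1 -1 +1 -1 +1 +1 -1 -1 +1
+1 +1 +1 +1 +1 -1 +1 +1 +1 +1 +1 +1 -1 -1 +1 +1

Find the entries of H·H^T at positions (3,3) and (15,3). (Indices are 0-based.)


Row 3 of H: [-1, -1, -1, -1, 1, -1, 1, 1, 1, 1, 1, 1, 1, 1, -1, -1].
Row 15 of H: [1, 1, 1, 1, 1, -1, 1, 1, 1, 1, 1, 1, -1, -1, 1, 1].
(H·H^T)[3][3] = Σ_j H[3][j]·H[3][j] = (-1)² + (-1)² + (-1)² + (-1)² + (1)² + (-1)² + (1)² + (1)² + (1)² + (1)² + (1)² + (1)² + (1)² + (1)² + (-1)² + (-1)² = 1 + 1 + 1 + 1 + 1 + 1 + 1 + 1 + 1 + 1 + 1 + 1 + 1 + 1 + 1 + 1 = 16.
(H·H^T)[15][3] = Σ_j H[15][j]·H[3][j] = (1)·(-1) + (1)·(-1) + (1)·(-1) + (1)·(-1) + (1)·(1) + (-1)·(-1) + (1)·(1) + (1)·(1) + (1)·(1) + (1)·(1) + (1)·(1) + (1)·(1) + (-1)·(1) + (-1)·(1) + (1)·(-1) + (1)·(-1) = -1 + -1 + -1 + -1 + 1 + 1 + 1 + 1 + 1 + 1 + 1 + 1 + -1 + -1 + -1 + -1 = 0.
So rows 15 and 3 are orthogonal; the diagonal entry equals n = 16.

(3,3) entry = 16; (15,3) entry = 0.


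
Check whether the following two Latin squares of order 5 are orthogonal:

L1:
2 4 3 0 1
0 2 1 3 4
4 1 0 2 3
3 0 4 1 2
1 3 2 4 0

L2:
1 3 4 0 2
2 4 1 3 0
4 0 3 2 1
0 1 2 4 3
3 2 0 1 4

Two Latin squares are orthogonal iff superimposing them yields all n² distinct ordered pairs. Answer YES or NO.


Form the n² = 25 superimposed pairs (L1[i][j], L2[i][j]), row by row (rows and columns indexed from 0):
row 0: (2,1) (4,3) (3,4) (0,0) (1,2)
row 1: (0,2) (2,4) (1,1) (3,3) (4,0)
row 2: (4,4) (1,0) (0,3) (2,2) (3,1)
row 3: (3,0) (0,1) (4,2) (1,4) (2,3)
row 4: (1,3) (3,2) (2,0) (4,1) (0,4)
Orthogonality requires all 25 pairs distinct.
Check by first coordinate: for each symbol s of L1, list the L2 entries in the n cells where L1 = s; they must all differ.
  L1 = 0: L2 entries (in reading order) 0, 2, 3, 1, 4 — all 5 distinct ✓
  L1 = 1: L2 entries (in reading order) 2, 1, 0, 4, 3 — all 5 distinct ✓
  L1 = 2: L2 entries (in reading order) 1, 4, 2, 3, 0 — all 5 distinct ✓
  L1 = 3: L2 entries (in reading order) 4, 3, 1, 0, 2 — all 5 distinct ✓
  L1 = 4: L2 entries (in reading order) 3, 0, 4, 2, 1 — all 5 distinct ✓
Every symbol of L1 meets every symbol of L2 exactly once, so all 25 pairs are distinct (25 of 25).
Conclusion: YES.

YES


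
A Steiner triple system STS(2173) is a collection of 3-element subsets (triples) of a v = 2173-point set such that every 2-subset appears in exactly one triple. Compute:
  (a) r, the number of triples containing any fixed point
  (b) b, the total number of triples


An STS(v) is a 2-(v, 3, 1) BIBD: block size k = 3, λ = 1.
Replication: r(k − 1) = λ(v − 1) ⇒ r·2 = 2173 − 1 = 2172 ⇒ r = 1086.
Block count: b = v(v − 1)/6 = 2173·2172/6 = 4719756/6 = 786626.
(Check via bk = vr: 786626·3 = 2359878 = 2173·1086 = 2359878 ✓.)

r = 1086, b = 786626.


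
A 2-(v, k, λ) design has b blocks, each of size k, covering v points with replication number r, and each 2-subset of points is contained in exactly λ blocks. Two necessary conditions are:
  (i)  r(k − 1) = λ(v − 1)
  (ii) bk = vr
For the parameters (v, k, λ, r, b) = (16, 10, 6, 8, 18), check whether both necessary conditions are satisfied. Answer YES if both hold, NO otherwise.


Condition (i): r(k − 1) = 8·9 = 72; λ(v − 1) = 6·15 = 90. Match? NO.
Condition (ii): bk = 18·10 = 180; vr = 16·8 = 128. Match? NO.
Both conditions hold? NO.

NO


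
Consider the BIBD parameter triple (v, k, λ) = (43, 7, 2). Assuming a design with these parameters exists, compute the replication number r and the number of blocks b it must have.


Any 2-(v, k, λ) BIBD satisfies two necessary conditions:
  (i)  Each point sits in r blocks, and counting incidences through any fixed point gives r(k − 1) = λ(v − 1), so r = λ(v − 1)/(k − 1).
  (ii) Total incidences bk = vr, so b = vr/k.
Step 1: r = λ(v − 1)/(k − 1) = 2·(43 − 1)/(7 − 1) = 2·42/6 = 84/6 = 14.
Step 2: b = vr/k = 43·14/7 = 602/7 = 86.
Check integrality: r = 14 ∈ Z ✓, b = 86 ∈ Z ✓.
(These identities are necessary conditions: they determine r and b for any design with these parameters, but do not by themselves prove that one exists.)

r = 14, b = 86.


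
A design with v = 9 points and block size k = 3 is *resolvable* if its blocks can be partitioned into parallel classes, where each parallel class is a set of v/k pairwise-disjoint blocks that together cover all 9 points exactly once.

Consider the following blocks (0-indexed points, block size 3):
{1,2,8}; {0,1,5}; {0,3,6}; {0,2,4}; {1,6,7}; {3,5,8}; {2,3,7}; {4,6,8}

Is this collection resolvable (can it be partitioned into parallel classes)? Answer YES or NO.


v = 9, block size k = 3, number of blocks = 8.
For resolvability, blocks must partition into parallel classes of size v/k = 3.
Total blocks must therefore be a multiple of 3: 8 = 3·2 + 2 ⇒ not divisible ✗.
Resolvable? NO.

NO


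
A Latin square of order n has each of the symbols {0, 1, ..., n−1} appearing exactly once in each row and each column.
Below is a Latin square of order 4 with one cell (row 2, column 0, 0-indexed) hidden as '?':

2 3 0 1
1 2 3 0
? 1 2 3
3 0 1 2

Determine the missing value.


Row 2 contains symbols [1, 2, 3] — missing [0].
Column 0 contains symbols [1, 2, 3] — missing [0].
The missing symbol must appear in both missing sets; intersection = [0].
Therefore the hidden value is 0.

Missing value = 0.


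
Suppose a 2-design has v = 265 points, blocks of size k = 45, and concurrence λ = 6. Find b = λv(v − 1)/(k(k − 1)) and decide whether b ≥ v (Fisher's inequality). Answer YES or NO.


b = λv(v − 1)/(k(k − 1)) = 6·265·264/(45·44) = 419760/1980 = 212.
Compare with v = 265: b < v, so Fisher's inequality fails.

NO


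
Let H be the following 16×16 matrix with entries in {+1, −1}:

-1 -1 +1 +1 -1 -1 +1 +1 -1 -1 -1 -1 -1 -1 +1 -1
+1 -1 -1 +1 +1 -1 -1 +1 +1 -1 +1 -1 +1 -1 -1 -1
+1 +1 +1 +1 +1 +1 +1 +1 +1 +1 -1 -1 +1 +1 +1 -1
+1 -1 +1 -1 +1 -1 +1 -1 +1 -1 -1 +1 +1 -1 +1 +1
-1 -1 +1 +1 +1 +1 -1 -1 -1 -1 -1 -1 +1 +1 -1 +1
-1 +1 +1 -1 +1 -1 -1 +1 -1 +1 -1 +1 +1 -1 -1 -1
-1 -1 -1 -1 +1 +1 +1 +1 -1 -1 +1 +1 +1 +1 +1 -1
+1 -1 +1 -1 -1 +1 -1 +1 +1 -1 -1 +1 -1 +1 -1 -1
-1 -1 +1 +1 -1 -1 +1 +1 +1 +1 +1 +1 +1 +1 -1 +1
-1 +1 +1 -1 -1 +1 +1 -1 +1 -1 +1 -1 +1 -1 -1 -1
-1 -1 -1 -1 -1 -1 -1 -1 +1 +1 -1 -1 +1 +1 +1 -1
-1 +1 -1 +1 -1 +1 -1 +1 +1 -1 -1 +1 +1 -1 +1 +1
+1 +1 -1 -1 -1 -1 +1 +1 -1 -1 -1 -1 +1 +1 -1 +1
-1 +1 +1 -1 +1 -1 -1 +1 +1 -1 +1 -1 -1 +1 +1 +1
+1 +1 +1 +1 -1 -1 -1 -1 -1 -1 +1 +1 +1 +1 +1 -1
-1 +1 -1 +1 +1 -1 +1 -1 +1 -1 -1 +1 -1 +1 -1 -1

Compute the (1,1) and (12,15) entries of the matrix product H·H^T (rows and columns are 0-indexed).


Row 1 of H: [1, -1, -1, 1, 1, -1, -1, 1, 1, -1, 1, -1, 1, -1, -1, -1].
Row 12 of H: [1, 1, -1, -1, -1, -1, 1, 1, -1, -1, -1, -1, 1, 1, -1, 1].
Row 15 of H: [-1, 1, -1, 1, 1, -1, 1, -1, 1, -1, -1, 1, -1, 1, -1, -1].
(H·H^T)[1][1] = Σ_j H[1][j]·H[1][j] = (1)² + (-1)² + (-1)² + (1)² + (1)² + (-1)² + (-1)² + (1)² + (1)² + (-1)² + (1)² + (-1)² + (1)² + (-1)² + (-1)² + (-1)² = 1 + 1 + 1 + 1 + 1 + 1 + 1 + 1 + 1 + 1 + 1 + 1 + 1 + 1 + 1 + 1 = 16.
(H·H^T)[12][15] = Σ_j H[12][j]·H[15][j] = (1)·(-1) + (1)·(1) + (-1)·(-1) + (-1)·(1) + (-1)·(1) + (-1)·(-1) + (1)·(1) + (1)·(-1) + (-1)·(1) + (-1)·(-1) + (-1)·(-1) + (-1)·(1) + (1)·(-1) + (1)·(1) + (-1)·(-1) + (1)·(-1) = -1 + 1 + 1 + -1 + -1 + 1 + 1 + -1 + -1 + 1 + 1 + -1 + -1 + 1 + 1 + -1 = 0.
So rows 12 and 15 are orthogonal; the diagonal entry equals n = 16.

(1,1) entry = 16; (12,15) entry = 0.


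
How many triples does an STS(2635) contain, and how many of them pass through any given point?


An STS(v) is a 2-(v, 3, 1) BIBD: block size k = 3, λ = 1.
Replication: r(k − 1) = λ(v − 1) ⇒ r·2 = 2635 − 1 = 2634 ⇒ r = 1317.
Block count: bk = vr ⇒ b·3 = 2635·1317 = 3470295 ⇒ b = 1156765.

r = 1317, b = 1156765.


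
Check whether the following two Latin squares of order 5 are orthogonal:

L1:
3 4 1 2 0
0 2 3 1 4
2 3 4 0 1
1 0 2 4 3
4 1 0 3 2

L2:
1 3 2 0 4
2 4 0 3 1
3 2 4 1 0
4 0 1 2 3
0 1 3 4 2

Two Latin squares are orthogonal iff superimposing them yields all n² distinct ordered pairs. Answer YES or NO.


Form the n² = 25 superimposed pairs (L1[i][j], L2[i][j]), row by row (rows and columns indexed from 0):
row 0: (3,1) (4,3) (1,2) (2,0) (0,4)
row 1: (0,2) (2,4) (3,0) (1,3) (4,1)
row 2: (2,3) (3,2) (4,4) (0,1) (1,0)
row 3: (1,4) (0,0) (2,1) (4,2) (3,3)
row 4: (4,0) (1,1) (0,3) (3,4) (2,2)
Orthogonality requires all 25 pairs distinct.
Check by first coordinate: for each symbol s of L1, list the L2 entries in the n cells where L1 = s; they must all differ.
  L1 = 0: L2 entries (in reading order) 4, 2, 1, 0, 3 — all 5 distinct ✓
  L1 = 1: L2 entries (in reading order) 2, 3, 0, 4, 1 — all 5 distinct ✓
  L1 = 2: L2 entries (in reading order) 0, 4, 3, 1, 2 — all 5 distinct ✓
  L1 = 3: L2 entries (in reading order) 1, 0, 2, 3, 4 — all 5 distinct ✓
  L1 = 4: L2 entries (in reading order) 3, 1, 4, 2, 0 — all 5 distinct ✓
Every symbol of L1 meets every symbol of L2 exactly once, so all 25 pairs are distinct (25 of 25).
Conclusion: YES.

YES


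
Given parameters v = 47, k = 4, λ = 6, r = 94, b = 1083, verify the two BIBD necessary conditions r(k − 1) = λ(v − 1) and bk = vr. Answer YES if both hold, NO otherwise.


Condition (i): r(k − 1) = 94·3 = 282; λ(v − 1) = 6·46 = 276. Match? NO.
Condition (ii): bk = 1083·4 = 4332; vr = 47·94 = 4418. Match? NO.
Both conditions hold? NO.

NO


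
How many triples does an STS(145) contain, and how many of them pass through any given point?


An STS(v) is a 2-(v, 3, 1) BIBD: block size k = 3, λ = 1.
Replication: r(k − 1) = λ(v − 1) ⇒ r·2 = 145 − 1 = 144 ⇒ r = 72.
Block count: bk = vr ⇒ b·3 = 145·72 = 10440 ⇒ b = 3480.

r = 72, b = 3480.


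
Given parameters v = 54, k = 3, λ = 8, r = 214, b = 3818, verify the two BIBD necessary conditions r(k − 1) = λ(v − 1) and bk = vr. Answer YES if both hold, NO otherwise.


Condition (i): r(k − 1) = 214·2 = 428; λ(v − 1) = 8·53 = 424. Match? NO.
Condition (ii): bk = 3818·3 = 11454; vr = 54·214 = 11556. Match? NO.
Both conditions hold? NO.

NO


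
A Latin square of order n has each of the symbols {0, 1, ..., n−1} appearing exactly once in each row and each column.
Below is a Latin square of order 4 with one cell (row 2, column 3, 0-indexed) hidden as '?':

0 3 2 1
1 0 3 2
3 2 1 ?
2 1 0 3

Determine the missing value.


Row 2 contains symbols [1, 2, 3] — missing [0].
Column 3 contains symbols [1, 2, 3] — missing [0].
The missing symbol must appear in both missing sets; intersection = [0].
Therefore the hidden value is 0.

Missing value = 0.


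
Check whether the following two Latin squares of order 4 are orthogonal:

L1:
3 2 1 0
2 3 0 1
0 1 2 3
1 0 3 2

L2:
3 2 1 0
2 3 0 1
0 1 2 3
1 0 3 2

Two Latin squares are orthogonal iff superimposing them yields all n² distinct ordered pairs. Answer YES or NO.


Form the n² = 16 superimposed pairs (L1[i][j], L2[i][j]), row by row (rows and columns indexed from 0):
row 0: (3,3) (2,2) (1,1) (0,0)
row 1: (2,2) (3,3) (0,0) (1,1)
row 2: (0,0) (1,1) (2,2) (3,3)
row 3: (1,1) (0,0) (3,3) (2,2)
Orthogonality requires all 16 pairs distinct.
But the pair (2,2) repeats: cell (0,1) has L1 = 2, L2 = 2, and cell (1,0) has L1 = 2, L2 = 2.
A repeated pair means some other pair never occurs (only 4 distinct pairs out of 16), so the squares are not orthogonal.
Conclusion: NO.

NO


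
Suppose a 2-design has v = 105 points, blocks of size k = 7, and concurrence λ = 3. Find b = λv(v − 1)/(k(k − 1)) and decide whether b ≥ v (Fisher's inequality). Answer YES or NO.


r = λ(v − 1)/(k − 1) = 3·104/6 = 52.
b = vr/k = 105·52/7 = 780.
Fisher's inequality: b ≥ v ⇔ 780 ≥ 105? YES.

YES


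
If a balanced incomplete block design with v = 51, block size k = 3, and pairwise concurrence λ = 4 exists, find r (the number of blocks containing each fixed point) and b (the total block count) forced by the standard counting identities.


Any 2-(v, k, λ) BIBD satisfies two necessary conditions:
  (i)  Each point sits in r blocks, and counting incidences through any fixed point gives r(k − 1) = λ(v − 1), so r = λ(v − 1)/(k − 1).
  (ii) Total incidences bk = vr, so b = vr/k.
Step 1: r = λ(v − 1)/(k − 1) = 4·(51 − 1)/(3 − 1) = 4·50/2 = 200/2 = 100.
Step 2: b = vr/k = 51·100/3 = 5100/3 = 1700.
Check integrality: r = 100 ∈ Z ✓, b = 1700 ∈ Z ✓.
(These identities are necessary conditions: they determine r and b for any design with these parameters, but do not by themselves prove that one exists.)

r = 100, b = 1700.


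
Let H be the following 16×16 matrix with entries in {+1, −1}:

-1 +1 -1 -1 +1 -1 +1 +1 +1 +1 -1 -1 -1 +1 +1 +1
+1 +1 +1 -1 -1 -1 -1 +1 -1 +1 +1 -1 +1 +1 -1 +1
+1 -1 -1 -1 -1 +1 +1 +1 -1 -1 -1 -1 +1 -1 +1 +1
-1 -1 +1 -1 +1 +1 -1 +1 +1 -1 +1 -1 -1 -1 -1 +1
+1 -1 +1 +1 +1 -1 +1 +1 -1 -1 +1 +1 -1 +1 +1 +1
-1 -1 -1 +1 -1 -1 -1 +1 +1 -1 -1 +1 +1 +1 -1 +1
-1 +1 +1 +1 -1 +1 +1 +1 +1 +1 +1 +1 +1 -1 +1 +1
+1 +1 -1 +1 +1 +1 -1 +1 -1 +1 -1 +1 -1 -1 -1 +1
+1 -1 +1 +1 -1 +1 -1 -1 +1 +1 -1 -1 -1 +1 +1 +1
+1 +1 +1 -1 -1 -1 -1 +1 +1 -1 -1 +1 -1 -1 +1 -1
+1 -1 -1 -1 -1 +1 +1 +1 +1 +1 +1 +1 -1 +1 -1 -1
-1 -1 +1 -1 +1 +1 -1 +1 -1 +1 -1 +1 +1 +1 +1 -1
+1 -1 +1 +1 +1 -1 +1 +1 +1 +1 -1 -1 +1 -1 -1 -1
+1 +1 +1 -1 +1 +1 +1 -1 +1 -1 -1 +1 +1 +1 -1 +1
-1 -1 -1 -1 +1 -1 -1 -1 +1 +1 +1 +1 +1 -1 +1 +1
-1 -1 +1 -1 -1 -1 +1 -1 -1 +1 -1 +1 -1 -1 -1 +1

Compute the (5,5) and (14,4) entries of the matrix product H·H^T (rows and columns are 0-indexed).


Row 4 of H: [1, -1, 1, 1, 1, -1, 1, 1, -1, -1, 1, 1, -1, 1, 1, 1].
Row 5 of H: [-1, -1, -1, 1, -1, -1, -1, 1, 1, -1, -1, 1, 1, 1, -1, 1].
Row 14 of H: [-1, -1, -1, -1, 1, -1, -1, -1, 1, 1, 1, 1, 1, -1, 1, 1].
(H·H^T)[5][5] = Σ_j H[5][j]·H[5][j] = (-1)² + (-1)² + (-1)² + (1)² + (-1)² + (-1)² + (-1)² + (1)² + (1)² + (-1)² + (-1)² + (1)² + (1)² + (1)² + (-1)² + (1)² = 1 + 1 + 1 + 1 + 1 + 1 + 1 + 1 + 1 + 1 + 1 + 1 + 1 + 1 + 1 + 1 = 16.
(H·H^T)[14][4] = Σ_j H[14][j]·H[4][j] = (-1)·(1) + (-1)·(-1) + (-1)·(1) + (-1)·(1) + (1)·(1) + (-1)·(-1) + (-1)·(1) + (-1)·(1) + (1)·(-1) + (1)·(-1) + (1)·(1) + (1)·(1) + (1)·(-1) + (-1)·(1) + (1)·(1) + (1)·(1) = -1 + 1 + -1 + -1 + 1 + 1 + -1 + -1 + -1 + -1 + 1 + 1 + -1 + -1 + 1 + 1 = -2.
Rows 14 and 4 are not orthogonal (dot product = -2 ≠ 0), so H is not a Hadamard matrix.

(5,5) entry = 16; (14,4) entry = -2.


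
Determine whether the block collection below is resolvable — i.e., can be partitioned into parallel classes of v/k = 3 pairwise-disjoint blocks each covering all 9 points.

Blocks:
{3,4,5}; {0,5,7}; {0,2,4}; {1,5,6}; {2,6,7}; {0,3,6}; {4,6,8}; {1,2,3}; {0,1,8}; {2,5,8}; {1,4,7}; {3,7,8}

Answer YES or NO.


v = 9, block size k = 3, number of blocks = 12.
For resolvability, blocks must partition into parallel classes of size v/k = 3.
Total blocks must therefore be a multiple of 3: 12 = 3·4 + 0 ⇒ divisible ✓.
Greedy packing gives 4 candidate class(es). Each should be a full parallel class (size 3, covers all 9 points).
  Class 1 (3 blocks): {3,4,5}; {2,6,7}; {0,1,8}. Points covered: [0, 1, 2, 3, 4, 5, 6, 7, 8].
  Class 2 (3 blocks): {0,5,7}; {4,6,8}; {1,2,3}. Points covered: [0, 1, 2, 3, 4, 5, 6, 7, 8].
  Class 3 (3 blocks): {0,2,4}; {1,5,6}; {3,7,8}. Points covered: [0, 1, 2, 3, 4, 5, 6, 7, 8].
  Class 4 (3 blocks): {0,3,6}; {2,5,8}; {1,4,7}. Points covered: [0, 1, 2, 3, 4, 5, 6, 7, 8].
All classes full (size 3)? YES. All classes cover every point? YES.
Resolvable? YES.

YES


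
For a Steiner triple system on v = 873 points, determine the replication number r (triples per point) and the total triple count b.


An STS(v) is a 2-(v, 3, 1) BIBD: block size k = 3, λ = 1.
Replication: r(k − 1) = λ(v − 1) ⇒ r·2 = 873 − 1 = 872 ⇒ r = 436.
Block count: b = v(v − 1)/6 = 873·872/6 = 761256/6 = 126876.
(Check via bk = vr: 126876·3 = 380628 = 873·436 = 380628 ✓.)

r = 436, b = 126876.


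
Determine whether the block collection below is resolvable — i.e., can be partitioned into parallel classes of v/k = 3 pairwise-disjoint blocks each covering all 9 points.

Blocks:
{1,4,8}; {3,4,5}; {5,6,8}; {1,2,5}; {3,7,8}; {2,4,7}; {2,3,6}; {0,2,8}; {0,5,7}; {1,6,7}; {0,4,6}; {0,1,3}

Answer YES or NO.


v = 9, block size k = 3, number of blocks = 12.
For resolvability, blocks must partition into parallel classes of size v/k = 3.
Total blocks must therefore be a multiple of 3: 12 = 3·4 + 0 ⇒ divisible ✓.
Greedy packing gives 4 candidate class(es). Each should be a full parallel class (size 3, covers all 9 points).
  Class 1 (3 blocks): {1,4,8}; {2,3,6}; {0,5,7}. Points covered: [0, 1, 2, 3, 4, 5, 6, 7, 8].
  Class 2 (3 blocks): {3,4,5}; {0,2,8}; {1,6,7}. Points covered: [0, 1, 2, 3, 4, 5, 6, 7, 8].
  Class 3 (3 blocks): {5,6,8}; {2,4,7}; {0,1,3}. Points covered: [0, 1, 2, 3, 4, 5, 6, 7, 8].
  Class 4 (3 blocks): {1,2,5}; {3,7,8}; {0,4,6}. Points covered: [0, 1, 2, 3, 4, 5, 6, 7, 8].
All classes full (size 3)? YES. All classes cover every point? YES.
Resolvable? YES.

YES


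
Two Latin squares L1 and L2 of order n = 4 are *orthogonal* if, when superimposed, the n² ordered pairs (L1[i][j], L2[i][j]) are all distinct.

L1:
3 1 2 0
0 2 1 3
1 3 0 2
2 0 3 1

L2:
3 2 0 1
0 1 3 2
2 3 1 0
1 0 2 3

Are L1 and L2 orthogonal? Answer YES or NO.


Form the n² = 16 superimposed pairs (L1[i][j], L2[i][j]), row by row (rows and columns indexed from 0):
row 0: (3,3) (1,2) (2,0) (0,1)
row 1: (0,0) (2,1) (1,3) (3,2)
row 2: (1,2) (3,3) (0,1) (2,0)
row 3: (2,1) (0,0) (3,2) (1,3)
Orthogonality requires all 16 pairs distinct.
But the pair (1,2) repeats: cell (0,1) has L1 = 1, L2 = 2, and cell (2,0) has L1 = 1, L2 = 2.
A repeated pair means some other pair never occurs (only 8 distinct pairs out of 16), so the squares are not orthogonal.
Conclusion: NO.

NO


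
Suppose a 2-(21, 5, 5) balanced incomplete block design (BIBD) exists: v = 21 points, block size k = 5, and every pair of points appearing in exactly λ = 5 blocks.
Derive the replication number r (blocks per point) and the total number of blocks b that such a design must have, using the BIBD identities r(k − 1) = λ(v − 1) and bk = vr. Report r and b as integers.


Any 2-(v, k, λ) BIBD satisfies two necessary conditions:
  (i)  Each point sits in r blocks, and counting incidences through any fixed point gives r(k − 1) = λ(v − 1), so r = λ(v − 1)/(k − 1).
  (ii) Total incidences bk = vr, so b = vr/k.
Step 1: r = λ(v − 1)/(k − 1) = 5·(21 − 1)/(5 − 1) = 5·20/4 = 100/4 = 25.
Step 2: b = vr/k = 21·25/5 = 525/5 = 105.
Check integrality: r = 25 ∈ Z ✓, b = 105 ∈ Z ✓.
(These identities are necessary conditions: they determine r and b for any design with these parameters, but do not by themselves prove that one exists.)

r = 25, b = 105.


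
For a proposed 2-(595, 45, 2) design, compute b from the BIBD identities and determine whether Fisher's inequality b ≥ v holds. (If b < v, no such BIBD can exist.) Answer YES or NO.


b = λv(v − 1)/(k(k − 1)) = 2·595·594/(45·44) = 706860/1980 = 357.
Compare with v = 595: b < v, so Fisher's inequality fails.

NO


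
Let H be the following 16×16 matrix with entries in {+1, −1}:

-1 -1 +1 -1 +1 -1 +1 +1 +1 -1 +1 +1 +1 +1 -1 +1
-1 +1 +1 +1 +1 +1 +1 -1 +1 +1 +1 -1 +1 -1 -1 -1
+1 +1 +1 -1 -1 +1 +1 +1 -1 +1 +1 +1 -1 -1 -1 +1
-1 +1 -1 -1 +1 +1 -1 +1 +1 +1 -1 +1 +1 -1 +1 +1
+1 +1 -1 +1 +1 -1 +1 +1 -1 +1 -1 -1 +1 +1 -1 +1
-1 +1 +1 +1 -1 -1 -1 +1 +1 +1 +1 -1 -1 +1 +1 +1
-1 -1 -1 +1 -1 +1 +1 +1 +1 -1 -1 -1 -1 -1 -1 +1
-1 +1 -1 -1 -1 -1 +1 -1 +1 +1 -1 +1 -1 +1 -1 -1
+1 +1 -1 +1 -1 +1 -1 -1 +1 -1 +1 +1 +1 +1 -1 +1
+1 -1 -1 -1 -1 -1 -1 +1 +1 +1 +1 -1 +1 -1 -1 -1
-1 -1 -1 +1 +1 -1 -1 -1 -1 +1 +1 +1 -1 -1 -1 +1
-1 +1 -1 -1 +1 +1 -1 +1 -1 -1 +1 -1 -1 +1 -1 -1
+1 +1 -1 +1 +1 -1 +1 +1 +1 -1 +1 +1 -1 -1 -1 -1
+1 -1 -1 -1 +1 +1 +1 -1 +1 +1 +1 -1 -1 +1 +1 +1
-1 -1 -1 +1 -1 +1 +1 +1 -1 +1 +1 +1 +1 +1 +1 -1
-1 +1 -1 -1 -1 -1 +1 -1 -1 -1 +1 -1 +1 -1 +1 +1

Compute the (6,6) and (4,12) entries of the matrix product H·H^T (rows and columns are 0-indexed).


Row 4 of H: [1, 1, -1, 1, 1, -1, 1, 1, -1, 1, -1, -1, 1, 1, -1, 1].
Row 6 of H: [-1, -1, -1, 1, -1, 1, 1, 1, 1, -1, -1, -1, -1, -1, -1, 1].
Row 12 of H: [1, 1, -1, 1, 1, -1, 1, 1, 1, -1, 1, 1, -1, -1, -1, -1].
(H·H^T)[6][6] = Σ_j H[6][j]·H[6][j] = (-1)² + (-1)² + (-1)² + (1)² + (-1)² + (1)² + (1)² + (1)² + (1)² + (-1)² + (-1)² + (-1)² + (-1)² + (-1)² + (-1)² + (1)² = 1 + 1 + 1 + 1 + 1 + 1 + 1 + 1 + 1 + 1 + 1 + 1 + 1 + 1 + 1 + 1 = 16.
(H·H^T)[4][12] = Σ_j H[4][j]·H[12][j] = (1)·(1) + (1)·(1) + (-1)·(-1) + (1)·(1) + (1)·(1) + (-1)·(-1) + (1)·(1) + (1)·(1) + (-1)·(1) + (1)·(-1) + (-1)·(1) + (-1)·(1) + (1)·(-1) + (1)·(-1) + (-1)·(-1) + (1)·(-1) = 1 + 1 + 1 + 1 + 1 + 1 + 1 + 1 + -1 + -1 + -1 + -1 + -1 + -1 + 1 + -1 = 2.
Rows 4 and 12 are not orthogonal (dot product = 2 ≠ 0), so H is not a Hadamard matrix.

(6,6) entry = 16; (4,12) entry = 2.


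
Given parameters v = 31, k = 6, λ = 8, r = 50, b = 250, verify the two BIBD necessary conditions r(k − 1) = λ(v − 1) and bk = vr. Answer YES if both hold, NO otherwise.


Condition (i): r(k − 1) = 50·5 = 250; λ(v − 1) = 8·30 = 240. Match? NO.
Condition (ii): bk = 250·6 = 1500; vr = 31·50 = 1550. Match? NO.
Both conditions hold? NO.

NO


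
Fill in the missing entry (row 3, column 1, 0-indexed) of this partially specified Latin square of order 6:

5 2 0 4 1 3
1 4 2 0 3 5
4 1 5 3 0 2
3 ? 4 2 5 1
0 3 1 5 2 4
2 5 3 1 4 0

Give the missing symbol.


Row 3 contains symbols [1, 2, 3, 4, 5] — missing [0].
Column 1 contains symbols [1, 2, 3, 4, 5] — missing [0].
The missing symbol must appear in both missing sets; intersection = [0].
Therefore the hidden value is 0.

Missing value = 0.


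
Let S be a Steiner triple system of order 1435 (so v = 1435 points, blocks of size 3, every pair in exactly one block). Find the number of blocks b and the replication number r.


An STS(v) is a 2-(v, 3, 1) BIBD: block size k = 3, λ = 1.
Replication: r(k − 1) = λ(v − 1) ⇒ r·2 = 1435 − 1 = 1434 ⇒ r = 717.
Block count: b = v(v − 1)/6 = 1435·1434/6 = 2057790/6 = 342965.
(Check via bk = vr: 342965·3 = 1028895 = 1435·717 = 1028895 ✓.)

r = 717, b = 342965.


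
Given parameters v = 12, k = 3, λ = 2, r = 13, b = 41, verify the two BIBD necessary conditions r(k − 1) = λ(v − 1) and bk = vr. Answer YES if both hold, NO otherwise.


Condition (i): r(k − 1) = 13·2 = 26; λ(v − 1) = 2·11 = 22. Match? NO.
Condition (ii): bk = 41·3 = 123; vr = 12·13 = 156. Match? NO.
Both conditions hold? NO.

NO


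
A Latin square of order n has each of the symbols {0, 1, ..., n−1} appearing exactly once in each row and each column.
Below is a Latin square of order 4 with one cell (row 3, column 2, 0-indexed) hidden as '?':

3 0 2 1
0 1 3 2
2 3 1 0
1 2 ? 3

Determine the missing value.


Row 3 contains symbols [1, 2, 3] — missing [0].
Column 2 contains symbols [1, 2, 3] — missing [0].
The missing symbol must appear in both missing sets; intersection = [0].
Therefore the hidden value is 0.

Missing value = 0.


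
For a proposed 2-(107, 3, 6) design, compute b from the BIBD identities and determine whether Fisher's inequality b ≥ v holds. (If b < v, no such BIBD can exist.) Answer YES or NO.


b = λv(v − 1)/(k(k − 1)) = 6·107·106/(3·2) = 68052/6 = 11342.
Compare with v = 107: b ≥ v, so Fisher's inequality holds.

YES


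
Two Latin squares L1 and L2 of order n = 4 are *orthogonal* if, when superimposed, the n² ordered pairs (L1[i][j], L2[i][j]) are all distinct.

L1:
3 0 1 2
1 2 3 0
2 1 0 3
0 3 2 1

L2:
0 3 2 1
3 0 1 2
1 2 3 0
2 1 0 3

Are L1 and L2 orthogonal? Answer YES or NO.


Form the n² = 16 superimposed pairs (L1[i][j], L2[i][j]), row by row (rows and columns indexed from 0):
row 0: (3,0) (0,3) (1,2) (2,1)
row 1: (1,3) (2,0) (3,1) (0,2)
row 2: (2,1) (1,2) (0,3) (3,0)
row 3: (0,2) (3,1) (2,0) (1,3)
Orthogonality requires all 16 pairs distinct.
But the pair (2,1) repeats: cell (0,3) has L1 = 2, L2 = 1, and cell (2,0) has L1 = 2, L2 = 1.
A repeated pair means some other pair never occurs (only 8 distinct pairs out of 16), so the squares are not orthogonal.
Conclusion: NO.

NO


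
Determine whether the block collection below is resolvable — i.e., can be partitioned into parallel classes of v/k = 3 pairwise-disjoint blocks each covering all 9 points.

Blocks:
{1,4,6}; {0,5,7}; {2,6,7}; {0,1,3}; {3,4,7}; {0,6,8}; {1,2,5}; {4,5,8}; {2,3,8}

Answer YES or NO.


v = 9, block size k = 3, number of blocks = 9.
For resolvability, blocks must partition into parallel classes of size v/k = 3.
Total blocks must therefore be a multiple of 3: 9 = 3·3 + 0 ⇒ divisible ✓.
Greedy packing gives 3 candidate class(es). Each should be a full parallel class (size 3, covers all 9 points).
  Class 1 (3 blocks): {1,4,6}; {0,5,7}; {2,3,8}. Points covered: [0, 1, 2, 3, 4, 5, 6, 7, 8].
  Class 2 (3 blocks): {2,6,7}; {0,1,3}; {4,5,8}. Points covered: [0, 1, 2, 3, 4, 5, 6, 7, 8].
  Class 3 (3 blocks): {3,4,7}; {0,6,8}; {1,2,5}. Points covered: [0, 1, 2, 3, 4, 5, 6, 7, 8].
All classes full (size 3)? YES. All classes cover every point? YES.
Resolvable? YES.

YES


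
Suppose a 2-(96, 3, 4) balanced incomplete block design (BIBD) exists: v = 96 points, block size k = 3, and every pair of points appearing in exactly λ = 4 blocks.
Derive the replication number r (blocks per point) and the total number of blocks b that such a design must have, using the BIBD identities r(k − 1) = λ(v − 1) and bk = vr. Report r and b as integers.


Any 2-(v, k, λ) BIBD satisfies two necessary conditions:
  (i)  Each point sits in r blocks, and counting incidences through any fixed point gives r(k − 1) = λ(v − 1), so r = λ(v − 1)/(k − 1).
  (ii) Total incidences bk = vr, so b = vr/k.
Step 1: r = λ(v − 1)/(k − 1) = 4·(96 − 1)/(3 − 1) = 4·95/2 = 380/2 = 190.
Step 2: b = vr/k = 96·190/3 = 18240/3 = 6080.
Check integrality: r = 190 ∈ Z ✓, b = 6080 ∈ Z ✓.
(These identities are necessary conditions: they determine r and b for any design with these parameters, but do not by themselves prove that one exists.)

r = 190, b = 6080.
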